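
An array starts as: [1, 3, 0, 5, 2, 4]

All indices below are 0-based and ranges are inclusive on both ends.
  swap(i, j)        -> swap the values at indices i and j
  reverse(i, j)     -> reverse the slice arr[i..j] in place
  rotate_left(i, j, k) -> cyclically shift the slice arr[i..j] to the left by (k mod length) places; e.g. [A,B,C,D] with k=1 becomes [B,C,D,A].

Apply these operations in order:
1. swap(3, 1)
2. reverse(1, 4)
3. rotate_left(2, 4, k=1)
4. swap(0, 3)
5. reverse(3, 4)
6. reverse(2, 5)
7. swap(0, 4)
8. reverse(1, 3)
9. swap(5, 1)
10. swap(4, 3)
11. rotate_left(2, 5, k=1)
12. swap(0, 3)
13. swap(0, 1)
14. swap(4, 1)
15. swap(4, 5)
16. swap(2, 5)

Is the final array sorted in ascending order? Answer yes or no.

After 1 (swap(3, 1)): [1, 5, 0, 3, 2, 4]
After 2 (reverse(1, 4)): [1, 2, 3, 0, 5, 4]
After 3 (rotate_left(2, 4, k=1)): [1, 2, 0, 5, 3, 4]
After 4 (swap(0, 3)): [5, 2, 0, 1, 3, 4]
After 5 (reverse(3, 4)): [5, 2, 0, 3, 1, 4]
After 6 (reverse(2, 5)): [5, 2, 4, 1, 3, 0]
After 7 (swap(0, 4)): [3, 2, 4, 1, 5, 0]
After 8 (reverse(1, 3)): [3, 1, 4, 2, 5, 0]
After 9 (swap(5, 1)): [3, 0, 4, 2, 5, 1]
After 10 (swap(4, 3)): [3, 0, 4, 5, 2, 1]
After 11 (rotate_left(2, 5, k=1)): [3, 0, 5, 2, 1, 4]
After 12 (swap(0, 3)): [2, 0, 5, 3, 1, 4]
After 13 (swap(0, 1)): [0, 2, 5, 3, 1, 4]
After 14 (swap(4, 1)): [0, 1, 5, 3, 2, 4]
After 15 (swap(4, 5)): [0, 1, 5, 3, 4, 2]
After 16 (swap(2, 5)): [0, 1, 2, 3, 4, 5]

Answer: yes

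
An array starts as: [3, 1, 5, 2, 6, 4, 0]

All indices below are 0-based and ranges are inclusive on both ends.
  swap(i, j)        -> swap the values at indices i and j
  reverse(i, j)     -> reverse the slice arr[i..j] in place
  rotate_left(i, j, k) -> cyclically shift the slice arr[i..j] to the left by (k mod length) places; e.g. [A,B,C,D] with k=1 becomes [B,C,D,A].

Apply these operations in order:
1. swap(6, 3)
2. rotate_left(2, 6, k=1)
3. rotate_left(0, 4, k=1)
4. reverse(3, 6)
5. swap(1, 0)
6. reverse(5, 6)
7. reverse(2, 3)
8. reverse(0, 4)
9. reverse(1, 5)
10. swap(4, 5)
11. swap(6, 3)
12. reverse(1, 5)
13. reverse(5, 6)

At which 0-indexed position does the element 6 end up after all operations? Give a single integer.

After 1 (swap(6, 3)): [3, 1, 5, 0, 6, 4, 2]
After 2 (rotate_left(2, 6, k=1)): [3, 1, 0, 6, 4, 2, 5]
After 3 (rotate_left(0, 4, k=1)): [1, 0, 6, 4, 3, 2, 5]
After 4 (reverse(3, 6)): [1, 0, 6, 5, 2, 3, 4]
After 5 (swap(1, 0)): [0, 1, 6, 5, 2, 3, 4]
After 6 (reverse(5, 6)): [0, 1, 6, 5, 2, 4, 3]
After 7 (reverse(2, 3)): [0, 1, 5, 6, 2, 4, 3]
After 8 (reverse(0, 4)): [2, 6, 5, 1, 0, 4, 3]
After 9 (reverse(1, 5)): [2, 4, 0, 1, 5, 6, 3]
After 10 (swap(4, 5)): [2, 4, 0, 1, 6, 5, 3]
After 11 (swap(6, 3)): [2, 4, 0, 3, 6, 5, 1]
After 12 (reverse(1, 5)): [2, 5, 6, 3, 0, 4, 1]
After 13 (reverse(5, 6)): [2, 5, 6, 3, 0, 1, 4]

Answer: 2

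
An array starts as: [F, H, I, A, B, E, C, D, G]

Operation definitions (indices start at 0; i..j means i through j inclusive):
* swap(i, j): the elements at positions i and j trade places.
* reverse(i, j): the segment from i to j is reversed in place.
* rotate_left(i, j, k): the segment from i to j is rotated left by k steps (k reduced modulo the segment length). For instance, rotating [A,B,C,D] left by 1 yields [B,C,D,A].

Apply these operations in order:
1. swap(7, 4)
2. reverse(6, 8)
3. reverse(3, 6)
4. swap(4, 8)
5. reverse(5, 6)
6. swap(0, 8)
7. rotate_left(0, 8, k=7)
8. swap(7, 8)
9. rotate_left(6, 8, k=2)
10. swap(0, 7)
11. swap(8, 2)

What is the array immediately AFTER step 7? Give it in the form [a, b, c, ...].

After 1 (swap(7, 4)): [F, H, I, A, D, E, C, B, G]
After 2 (reverse(6, 8)): [F, H, I, A, D, E, G, B, C]
After 3 (reverse(3, 6)): [F, H, I, G, E, D, A, B, C]
After 4 (swap(4, 8)): [F, H, I, G, C, D, A, B, E]
After 5 (reverse(5, 6)): [F, H, I, G, C, A, D, B, E]
After 6 (swap(0, 8)): [E, H, I, G, C, A, D, B, F]
After 7 (rotate_left(0, 8, k=7)): [B, F, E, H, I, G, C, A, D]

Answer: [B, F, E, H, I, G, C, A, D]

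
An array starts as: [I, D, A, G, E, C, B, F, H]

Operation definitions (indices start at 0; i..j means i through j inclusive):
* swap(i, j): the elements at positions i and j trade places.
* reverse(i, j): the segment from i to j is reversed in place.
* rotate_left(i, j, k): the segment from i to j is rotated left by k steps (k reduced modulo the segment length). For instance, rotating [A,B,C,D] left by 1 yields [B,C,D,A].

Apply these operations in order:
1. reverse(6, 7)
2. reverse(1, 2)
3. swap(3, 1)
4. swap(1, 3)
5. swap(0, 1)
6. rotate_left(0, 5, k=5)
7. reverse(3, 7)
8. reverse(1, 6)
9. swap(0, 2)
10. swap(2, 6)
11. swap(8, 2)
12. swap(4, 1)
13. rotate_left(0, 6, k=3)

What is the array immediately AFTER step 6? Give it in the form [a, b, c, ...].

After 1 (reverse(6, 7)): [I, D, A, G, E, C, F, B, H]
After 2 (reverse(1, 2)): [I, A, D, G, E, C, F, B, H]
After 3 (swap(3, 1)): [I, G, D, A, E, C, F, B, H]
After 4 (swap(1, 3)): [I, A, D, G, E, C, F, B, H]
After 5 (swap(0, 1)): [A, I, D, G, E, C, F, B, H]
After 6 (rotate_left(0, 5, k=5)): [C, A, I, D, G, E, F, B, H]

Answer: [C, A, I, D, G, E, F, B, H]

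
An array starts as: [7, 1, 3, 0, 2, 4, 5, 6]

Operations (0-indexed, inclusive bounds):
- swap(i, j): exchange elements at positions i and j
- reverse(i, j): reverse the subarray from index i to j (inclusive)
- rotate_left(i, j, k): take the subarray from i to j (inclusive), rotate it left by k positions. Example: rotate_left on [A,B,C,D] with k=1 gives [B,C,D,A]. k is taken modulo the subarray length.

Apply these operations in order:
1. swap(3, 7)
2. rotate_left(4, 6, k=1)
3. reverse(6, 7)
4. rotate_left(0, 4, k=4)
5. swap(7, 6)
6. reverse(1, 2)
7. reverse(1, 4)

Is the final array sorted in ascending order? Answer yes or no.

After 1 (swap(3, 7)): [7, 1, 3, 6, 2, 4, 5, 0]
After 2 (rotate_left(4, 6, k=1)): [7, 1, 3, 6, 4, 5, 2, 0]
After 3 (reverse(6, 7)): [7, 1, 3, 6, 4, 5, 0, 2]
After 4 (rotate_left(0, 4, k=4)): [4, 7, 1, 3, 6, 5, 0, 2]
After 5 (swap(7, 6)): [4, 7, 1, 3, 6, 5, 2, 0]
After 6 (reverse(1, 2)): [4, 1, 7, 3, 6, 5, 2, 0]
After 7 (reverse(1, 4)): [4, 6, 3, 7, 1, 5, 2, 0]

Answer: no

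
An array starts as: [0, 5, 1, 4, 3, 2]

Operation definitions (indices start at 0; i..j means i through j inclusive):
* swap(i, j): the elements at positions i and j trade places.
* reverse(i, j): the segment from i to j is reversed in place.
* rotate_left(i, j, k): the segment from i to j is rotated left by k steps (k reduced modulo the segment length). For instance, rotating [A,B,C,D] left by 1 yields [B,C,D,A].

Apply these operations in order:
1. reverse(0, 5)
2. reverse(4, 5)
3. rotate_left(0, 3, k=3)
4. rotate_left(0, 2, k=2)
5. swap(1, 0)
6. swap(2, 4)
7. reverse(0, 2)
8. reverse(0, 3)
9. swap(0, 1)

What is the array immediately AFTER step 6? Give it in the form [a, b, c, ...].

Answer: [1, 3, 0, 4, 2, 5]

Derivation:
After 1 (reverse(0, 5)): [2, 3, 4, 1, 5, 0]
After 2 (reverse(4, 5)): [2, 3, 4, 1, 0, 5]
After 3 (rotate_left(0, 3, k=3)): [1, 2, 3, 4, 0, 5]
After 4 (rotate_left(0, 2, k=2)): [3, 1, 2, 4, 0, 5]
After 5 (swap(1, 0)): [1, 3, 2, 4, 0, 5]
After 6 (swap(2, 4)): [1, 3, 0, 4, 2, 5]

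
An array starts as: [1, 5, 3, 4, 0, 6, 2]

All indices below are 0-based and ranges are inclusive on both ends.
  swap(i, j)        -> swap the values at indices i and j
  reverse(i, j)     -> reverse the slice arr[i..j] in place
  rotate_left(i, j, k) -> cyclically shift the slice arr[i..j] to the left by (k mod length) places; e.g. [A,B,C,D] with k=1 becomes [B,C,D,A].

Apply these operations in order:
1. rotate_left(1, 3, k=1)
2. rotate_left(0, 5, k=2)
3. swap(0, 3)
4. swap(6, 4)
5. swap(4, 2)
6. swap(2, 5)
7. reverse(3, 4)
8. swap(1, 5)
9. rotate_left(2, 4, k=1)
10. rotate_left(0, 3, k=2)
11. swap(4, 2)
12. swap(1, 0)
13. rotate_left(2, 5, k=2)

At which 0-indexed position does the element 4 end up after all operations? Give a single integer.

After 1 (rotate_left(1, 3, k=1)): [1, 3, 4, 5, 0, 6, 2]
After 2 (rotate_left(0, 5, k=2)): [4, 5, 0, 6, 1, 3, 2]
After 3 (swap(0, 3)): [6, 5, 0, 4, 1, 3, 2]
After 4 (swap(6, 4)): [6, 5, 0, 4, 2, 3, 1]
After 5 (swap(4, 2)): [6, 5, 2, 4, 0, 3, 1]
After 6 (swap(2, 5)): [6, 5, 3, 4, 0, 2, 1]
After 7 (reverse(3, 4)): [6, 5, 3, 0, 4, 2, 1]
After 8 (swap(1, 5)): [6, 2, 3, 0, 4, 5, 1]
After 9 (rotate_left(2, 4, k=1)): [6, 2, 0, 4, 3, 5, 1]
After 10 (rotate_left(0, 3, k=2)): [0, 4, 6, 2, 3, 5, 1]
After 11 (swap(4, 2)): [0, 4, 3, 2, 6, 5, 1]
After 12 (swap(1, 0)): [4, 0, 3, 2, 6, 5, 1]
After 13 (rotate_left(2, 5, k=2)): [4, 0, 6, 5, 3, 2, 1]

Answer: 0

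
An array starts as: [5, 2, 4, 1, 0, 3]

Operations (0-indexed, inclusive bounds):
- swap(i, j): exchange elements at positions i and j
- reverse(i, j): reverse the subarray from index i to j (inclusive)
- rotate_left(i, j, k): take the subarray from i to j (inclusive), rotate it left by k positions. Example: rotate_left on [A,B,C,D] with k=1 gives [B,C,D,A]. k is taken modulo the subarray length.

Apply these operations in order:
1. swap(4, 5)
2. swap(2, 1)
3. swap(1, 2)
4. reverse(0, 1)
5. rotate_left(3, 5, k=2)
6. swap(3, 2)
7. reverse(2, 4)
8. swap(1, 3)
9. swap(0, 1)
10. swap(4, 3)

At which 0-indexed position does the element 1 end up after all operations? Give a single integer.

After 1 (swap(4, 5)): [5, 2, 4, 1, 3, 0]
After 2 (swap(2, 1)): [5, 4, 2, 1, 3, 0]
After 3 (swap(1, 2)): [5, 2, 4, 1, 3, 0]
After 4 (reverse(0, 1)): [2, 5, 4, 1, 3, 0]
After 5 (rotate_left(3, 5, k=2)): [2, 5, 4, 0, 1, 3]
After 6 (swap(3, 2)): [2, 5, 0, 4, 1, 3]
After 7 (reverse(2, 4)): [2, 5, 1, 4, 0, 3]
After 8 (swap(1, 3)): [2, 4, 1, 5, 0, 3]
After 9 (swap(0, 1)): [4, 2, 1, 5, 0, 3]
After 10 (swap(4, 3)): [4, 2, 1, 0, 5, 3]

Answer: 2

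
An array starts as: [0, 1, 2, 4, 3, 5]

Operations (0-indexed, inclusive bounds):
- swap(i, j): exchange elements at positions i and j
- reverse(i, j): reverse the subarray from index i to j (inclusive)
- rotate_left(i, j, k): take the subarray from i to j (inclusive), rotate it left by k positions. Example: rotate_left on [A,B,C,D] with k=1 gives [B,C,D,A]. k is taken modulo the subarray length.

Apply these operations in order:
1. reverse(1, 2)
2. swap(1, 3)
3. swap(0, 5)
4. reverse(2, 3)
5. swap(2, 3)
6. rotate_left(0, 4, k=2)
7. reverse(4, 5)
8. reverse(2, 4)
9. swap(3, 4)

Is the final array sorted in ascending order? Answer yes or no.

Answer: no

Derivation:
After 1 (reverse(1, 2)): [0, 2, 1, 4, 3, 5]
After 2 (swap(1, 3)): [0, 4, 1, 2, 3, 5]
After 3 (swap(0, 5)): [5, 4, 1, 2, 3, 0]
After 4 (reverse(2, 3)): [5, 4, 2, 1, 3, 0]
After 5 (swap(2, 3)): [5, 4, 1, 2, 3, 0]
After 6 (rotate_left(0, 4, k=2)): [1, 2, 3, 5, 4, 0]
After 7 (reverse(4, 5)): [1, 2, 3, 5, 0, 4]
After 8 (reverse(2, 4)): [1, 2, 0, 5, 3, 4]
After 9 (swap(3, 4)): [1, 2, 0, 3, 5, 4]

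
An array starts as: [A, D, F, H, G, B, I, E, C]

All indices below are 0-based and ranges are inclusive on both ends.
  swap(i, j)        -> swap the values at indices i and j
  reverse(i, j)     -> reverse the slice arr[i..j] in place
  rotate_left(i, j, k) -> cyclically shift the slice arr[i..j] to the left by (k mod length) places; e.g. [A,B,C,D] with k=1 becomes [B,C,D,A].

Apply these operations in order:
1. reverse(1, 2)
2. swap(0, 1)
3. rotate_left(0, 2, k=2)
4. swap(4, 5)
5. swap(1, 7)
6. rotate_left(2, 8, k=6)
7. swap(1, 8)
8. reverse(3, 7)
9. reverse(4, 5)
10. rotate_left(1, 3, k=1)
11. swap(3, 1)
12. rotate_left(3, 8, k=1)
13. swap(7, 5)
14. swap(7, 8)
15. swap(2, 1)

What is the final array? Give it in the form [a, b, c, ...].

Answer: [D, I, F, B, G, E, A, C, H]

Derivation:
After 1 (reverse(1, 2)): [A, F, D, H, G, B, I, E, C]
After 2 (swap(0, 1)): [F, A, D, H, G, B, I, E, C]
After 3 (rotate_left(0, 2, k=2)): [D, F, A, H, G, B, I, E, C]
After 4 (swap(4, 5)): [D, F, A, H, B, G, I, E, C]
After 5 (swap(1, 7)): [D, E, A, H, B, G, I, F, C]
After 6 (rotate_left(2, 8, k=6)): [D, E, C, A, H, B, G, I, F]
After 7 (swap(1, 8)): [D, F, C, A, H, B, G, I, E]
After 8 (reverse(3, 7)): [D, F, C, I, G, B, H, A, E]
After 9 (reverse(4, 5)): [D, F, C, I, B, G, H, A, E]
After 10 (rotate_left(1, 3, k=1)): [D, C, I, F, B, G, H, A, E]
After 11 (swap(3, 1)): [D, F, I, C, B, G, H, A, E]
After 12 (rotate_left(3, 8, k=1)): [D, F, I, B, G, H, A, E, C]
After 13 (swap(7, 5)): [D, F, I, B, G, E, A, H, C]
After 14 (swap(7, 8)): [D, F, I, B, G, E, A, C, H]
After 15 (swap(2, 1)): [D, I, F, B, G, E, A, C, H]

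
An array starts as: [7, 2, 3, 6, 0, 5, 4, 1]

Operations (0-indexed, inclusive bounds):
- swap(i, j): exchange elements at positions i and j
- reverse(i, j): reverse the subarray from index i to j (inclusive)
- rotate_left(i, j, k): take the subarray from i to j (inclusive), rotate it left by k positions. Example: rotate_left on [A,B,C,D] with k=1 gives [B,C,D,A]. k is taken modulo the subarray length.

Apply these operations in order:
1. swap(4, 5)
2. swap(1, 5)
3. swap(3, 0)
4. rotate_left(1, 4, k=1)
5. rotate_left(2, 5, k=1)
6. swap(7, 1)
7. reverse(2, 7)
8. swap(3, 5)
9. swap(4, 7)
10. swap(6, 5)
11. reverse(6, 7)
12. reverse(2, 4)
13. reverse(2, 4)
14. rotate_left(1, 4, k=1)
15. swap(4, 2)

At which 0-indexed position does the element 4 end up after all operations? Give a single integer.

Answer: 7

Derivation:
After 1 (swap(4, 5)): [7, 2, 3, 6, 5, 0, 4, 1]
After 2 (swap(1, 5)): [7, 0, 3, 6, 5, 2, 4, 1]
After 3 (swap(3, 0)): [6, 0, 3, 7, 5, 2, 4, 1]
After 4 (rotate_left(1, 4, k=1)): [6, 3, 7, 5, 0, 2, 4, 1]
After 5 (rotate_left(2, 5, k=1)): [6, 3, 5, 0, 2, 7, 4, 1]
After 6 (swap(7, 1)): [6, 1, 5, 0, 2, 7, 4, 3]
After 7 (reverse(2, 7)): [6, 1, 3, 4, 7, 2, 0, 5]
After 8 (swap(3, 5)): [6, 1, 3, 2, 7, 4, 0, 5]
After 9 (swap(4, 7)): [6, 1, 3, 2, 5, 4, 0, 7]
After 10 (swap(6, 5)): [6, 1, 3, 2, 5, 0, 4, 7]
After 11 (reverse(6, 7)): [6, 1, 3, 2, 5, 0, 7, 4]
After 12 (reverse(2, 4)): [6, 1, 5, 2, 3, 0, 7, 4]
After 13 (reverse(2, 4)): [6, 1, 3, 2, 5, 0, 7, 4]
After 14 (rotate_left(1, 4, k=1)): [6, 3, 2, 5, 1, 0, 7, 4]
After 15 (swap(4, 2)): [6, 3, 1, 5, 2, 0, 7, 4]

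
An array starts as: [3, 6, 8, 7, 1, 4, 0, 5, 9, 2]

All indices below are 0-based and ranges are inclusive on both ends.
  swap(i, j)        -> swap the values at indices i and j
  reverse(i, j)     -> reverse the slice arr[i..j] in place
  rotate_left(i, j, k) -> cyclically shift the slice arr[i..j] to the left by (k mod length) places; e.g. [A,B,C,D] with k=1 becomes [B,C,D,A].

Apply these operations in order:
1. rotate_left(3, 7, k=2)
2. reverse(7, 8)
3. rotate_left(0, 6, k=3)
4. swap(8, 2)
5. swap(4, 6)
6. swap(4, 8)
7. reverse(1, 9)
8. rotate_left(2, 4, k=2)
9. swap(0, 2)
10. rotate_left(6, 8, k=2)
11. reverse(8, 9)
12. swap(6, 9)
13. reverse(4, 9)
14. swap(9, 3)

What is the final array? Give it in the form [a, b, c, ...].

After 1 (rotate_left(3, 7, k=2)): [3, 6, 8, 4, 0, 5, 7, 1, 9, 2]
After 2 (reverse(7, 8)): [3, 6, 8, 4, 0, 5, 7, 9, 1, 2]
After 3 (rotate_left(0, 6, k=3)): [4, 0, 5, 7, 3, 6, 8, 9, 1, 2]
After 4 (swap(8, 2)): [4, 0, 1, 7, 3, 6, 8, 9, 5, 2]
After 5 (swap(4, 6)): [4, 0, 1, 7, 8, 6, 3, 9, 5, 2]
After 6 (swap(4, 8)): [4, 0, 1, 7, 5, 6, 3, 9, 8, 2]
After 7 (reverse(1, 9)): [4, 2, 8, 9, 3, 6, 5, 7, 1, 0]
After 8 (rotate_left(2, 4, k=2)): [4, 2, 3, 8, 9, 6, 5, 7, 1, 0]
After 9 (swap(0, 2)): [3, 2, 4, 8, 9, 6, 5, 7, 1, 0]
After 10 (rotate_left(6, 8, k=2)): [3, 2, 4, 8, 9, 6, 1, 5, 7, 0]
After 11 (reverse(8, 9)): [3, 2, 4, 8, 9, 6, 1, 5, 0, 7]
After 12 (swap(6, 9)): [3, 2, 4, 8, 9, 6, 7, 5, 0, 1]
After 13 (reverse(4, 9)): [3, 2, 4, 8, 1, 0, 5, 7, 6, 9]
After 14 (swap(9, 3)): [3, 2, 4, 9, 1, 0, 5, 7, 6, 8]

Answer: [3, 2, 4, 9, 1, 0, 5, 7, 6, 8]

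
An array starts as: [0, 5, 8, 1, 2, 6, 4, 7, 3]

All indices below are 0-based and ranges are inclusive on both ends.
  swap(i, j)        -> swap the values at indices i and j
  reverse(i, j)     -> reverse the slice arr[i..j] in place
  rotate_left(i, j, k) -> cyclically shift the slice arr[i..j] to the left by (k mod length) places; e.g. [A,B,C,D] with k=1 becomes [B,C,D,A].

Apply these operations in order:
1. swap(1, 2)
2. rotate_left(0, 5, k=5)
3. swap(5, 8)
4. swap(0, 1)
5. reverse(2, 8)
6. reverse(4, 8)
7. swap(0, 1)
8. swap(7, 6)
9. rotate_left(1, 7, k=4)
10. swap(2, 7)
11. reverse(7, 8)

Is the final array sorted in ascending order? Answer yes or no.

Answer: no

Derivation:
After 1 (swap(1, 2)): [0, 8, 5, 1, 2, 6, 4, 7, 3]
After 2 (rotate_left(0, 5, k=5)): [6, 0, 8, 5, 1, 2, 4, 7, 3]
After 3 (swap(5, 8)): [6, 0, 8, 5, 1, 3, 4, 7, 2]
After 4 (swap(0, 1)): [0, 6, 8, 5, 1, 3, 4, 7, 2]
After 5 (reverse(2, 8)): [0, 6, 2, 7, 4, 3, 1, 5, 8]
After 6 (reverse(4, 8)): [0, 6, 2, 7, 8, 5, 1, 3, 4]
After 7 (swap(0, 1)): [6, 0, 2, 7, 8, 5, 1, 3, 4]
After 8 (swap(7, 6)): [6, 0, 2, 7, 8, 5, 3, 1, 4]
After 9 (rotate_left(1, 7, k=4)): [6, 5, 3, 1, 0, 2, 7, 8, 4]
After 10 (swap(2, 7)): [6, 5, 8, 1, 0, 2, 7, 3, 4]
After 11 (reverse(7, 8)): [6, 5, 8, 1, 0, 2, 7, 4, 3]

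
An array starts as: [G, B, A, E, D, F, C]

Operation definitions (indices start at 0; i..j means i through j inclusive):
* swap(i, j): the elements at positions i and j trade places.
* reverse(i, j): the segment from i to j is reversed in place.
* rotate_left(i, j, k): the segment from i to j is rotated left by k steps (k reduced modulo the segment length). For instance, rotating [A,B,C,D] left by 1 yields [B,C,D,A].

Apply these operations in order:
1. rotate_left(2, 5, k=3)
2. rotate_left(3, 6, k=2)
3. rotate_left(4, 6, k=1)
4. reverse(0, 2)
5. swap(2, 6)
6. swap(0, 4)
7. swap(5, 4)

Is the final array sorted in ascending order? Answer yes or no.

Answer: yes

Derivation:
After 1 (rotate_left(2, 5, k=3)): [G, B, F, A, E, D, C]
After 2 (rotate_left(3, 6, k=2)): [G, B, F, D, C, A, E]
After 3 (rotate_left(4, 6, k=1)): [G, B, F, D, A, E, C]
After 4 (reverse(0, 2)): [F, B, G, D, A, E, C]
After 5 (swap(2, 6)): [F, B, C, D, A, E, G]
After 6 (swap(0, 4)): [A, B, C, D, F, E, G]
After 7 (swap(5, 4)): [A, B, C, D, E, F, G]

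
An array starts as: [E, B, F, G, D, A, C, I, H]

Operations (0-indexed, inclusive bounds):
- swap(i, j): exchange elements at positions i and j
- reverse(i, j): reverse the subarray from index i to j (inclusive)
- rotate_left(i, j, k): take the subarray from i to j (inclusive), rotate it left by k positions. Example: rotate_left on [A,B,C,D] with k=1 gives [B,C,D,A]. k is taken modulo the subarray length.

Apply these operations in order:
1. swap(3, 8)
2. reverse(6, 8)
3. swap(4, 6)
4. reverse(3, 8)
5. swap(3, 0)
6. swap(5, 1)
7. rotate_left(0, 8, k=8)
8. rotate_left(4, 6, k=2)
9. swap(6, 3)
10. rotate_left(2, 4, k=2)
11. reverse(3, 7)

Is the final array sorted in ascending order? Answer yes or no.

Answer: no

Derivation:
After 1 (swap(3, 8)): [E, B, F, H, D, A, C, I, G]
After 2 (reverse(6, 8)): [E, B, F, H, D, A, G, I, C]
After 3 (swap(4, 6)): [E, B, F, H, G, A, D, I, C]
After 4 (reverse(3, 8)): [E, B, F, C, I, D, A, G, H]
After 5 (swap(3, 0)): [C, B, F, E, I, D, A, G, H]
After 6 (swap(5, 1)): [C, D, F, E, I, B, A, G, H]
After 7 (rotate_left(0, 8, k=8)): [H, C, D, F, E, I, B, A, G]
After 8 (rotate_left(4, 6, k=2)): [H, C, D, F, B, E, I, A, G]
After 9 (swap(6, 3)): [H, C, D, I, B, E, F, A, G]
After 10 (rotate_left(2, 4, k=2)): [H, C, B, D, I, E, F, A, G]
After 11 (reverse(3, 7)): [H, C, B, A, F, E, I, D, G]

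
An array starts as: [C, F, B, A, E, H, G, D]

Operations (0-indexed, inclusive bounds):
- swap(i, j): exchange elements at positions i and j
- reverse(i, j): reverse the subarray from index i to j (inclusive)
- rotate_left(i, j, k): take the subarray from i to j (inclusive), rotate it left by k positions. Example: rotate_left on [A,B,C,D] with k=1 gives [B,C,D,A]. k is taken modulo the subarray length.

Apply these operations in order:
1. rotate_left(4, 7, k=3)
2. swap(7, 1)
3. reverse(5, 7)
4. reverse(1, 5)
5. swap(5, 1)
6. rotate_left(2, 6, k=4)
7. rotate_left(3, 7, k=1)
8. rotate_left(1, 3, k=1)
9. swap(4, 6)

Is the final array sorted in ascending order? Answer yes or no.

After 1 (rotate_left(4, 7, k=3)): [C, F, B, A, D, E, H, G]
After 2 (swap(7, 1)): [C, G, B, A, D, E, H, F]
After 3 (reverse(5, 7)): [C, G, B, A, D, F, H, E]
After 4 (reverse(1, 5)): [C, F, D, A, B, G, H, E]
After 5 (swap(5, 1)): [C, G, D, A, B, F, H, E]
After 6 (rotate_left(2, 6, k=4)): [C, G, H, D, A, B, F, E]
After 7 (rotate_left(3, 7, k=1)): [C, G, H, A, B, F, E, D]
After 8 (rotate_left(1, 3, k=1)): [C, H, A, G, B, F, E, D]
After 9 (swap(4, 6)): [C, H, A, G, E, F, B, D]

Answer: no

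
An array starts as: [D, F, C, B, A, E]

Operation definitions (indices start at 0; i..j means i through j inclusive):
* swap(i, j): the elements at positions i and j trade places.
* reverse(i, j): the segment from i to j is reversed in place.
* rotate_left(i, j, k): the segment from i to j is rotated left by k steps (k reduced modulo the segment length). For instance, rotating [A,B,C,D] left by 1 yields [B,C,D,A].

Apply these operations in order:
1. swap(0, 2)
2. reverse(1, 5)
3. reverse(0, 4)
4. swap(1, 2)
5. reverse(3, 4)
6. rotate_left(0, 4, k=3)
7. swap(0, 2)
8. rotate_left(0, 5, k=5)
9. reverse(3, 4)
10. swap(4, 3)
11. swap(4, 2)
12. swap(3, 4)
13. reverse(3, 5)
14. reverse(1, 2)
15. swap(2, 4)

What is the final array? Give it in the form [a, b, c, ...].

After 1 (swap(0, 2)): [C, F, D, B, A, E]
After 2 (reverse(1, 5)): [C, E, A, B, D, F]
After 3 (reverse(0, 4)): [D, B, A, E, C, F]
After 4 (swap(1, 2)): [D, A, B, E, C, F]
After 5 (reverse(3, 4)): [D, A, B, C, E, F]
After 6 (rotate_left(0, 4, k=3)): [C, E, D, A, B, F]
After 7 (swap(0, 2)): [D, E, C, A, B, F]
After 8 (rotate_left(0, 5, k=5)): [F, D, E, C, A, B]
After 9 (reverse(3, 4)): [F, D, E, A, C, B]
After 10 (swap(4, 3)): [F, D, E, C, A, B]
After 11 (swap(4, 2)): [F, D, A, C, E, B]
After 12 (swap(3, 4)): [F, D, A, E, C, B]
After 13 (reverse(3, 5)): [F, D, A, B, C, E]
After 14 (reverse(1, 2)): [F, A, D, B, C, E]
After 15 (swap(2, 4)): [F, A, C, B, D, E]

Answer: [F, A, C, B, D, E]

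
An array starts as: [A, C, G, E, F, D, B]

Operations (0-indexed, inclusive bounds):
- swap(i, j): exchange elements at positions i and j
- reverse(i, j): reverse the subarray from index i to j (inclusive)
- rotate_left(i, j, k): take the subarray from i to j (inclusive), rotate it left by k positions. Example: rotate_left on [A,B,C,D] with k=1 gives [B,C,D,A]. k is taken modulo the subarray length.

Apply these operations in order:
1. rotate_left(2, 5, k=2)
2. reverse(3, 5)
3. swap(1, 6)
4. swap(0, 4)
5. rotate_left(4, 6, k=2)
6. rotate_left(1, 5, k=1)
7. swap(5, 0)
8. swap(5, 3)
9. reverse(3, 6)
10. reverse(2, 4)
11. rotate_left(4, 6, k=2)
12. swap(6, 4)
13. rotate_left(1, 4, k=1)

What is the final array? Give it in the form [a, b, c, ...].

After 1 (rotate_left(2, 5, k=2)): [A, C, F, D, G, E, B]
After 2 (reverse(3, 5)): [A, C, F, E, G, D, B]
After 3 (swap(1, 6)): [A, B, F, E, G, D, C]
After 4 (swap(0, 4)): [G, B, F, E, A, D, C]
After 5 (rotate_left(4, 6, k=2)): [G, B, F, E, C, A, D]
After 6 (rotate_left(1, 5, k=1)): [G, F, E, C, A, B, D]
After 7 (swap(5, 0)): [B, F, E, C, A, G, D]
After 8 (swap(5, 3)): [B, F, E, G, A, C, D]
After 9 (reverse(3, 6)): [B, F, E, D, C, A, G]
After 10 (reverse(2, 4)): [B, F, C, D, E, A, G]
After 11 (rotate_left(4, 6, k=2)): [B, F, C, D, G, E, A]
After 12 (swap(6, 4)): [B, F, C, D, A, E, G]
After 13 (rotate_left(1, 4, k=1)): [B, C, D, A, F, E, G]

Answer: [B, C, D, A, F, E, G]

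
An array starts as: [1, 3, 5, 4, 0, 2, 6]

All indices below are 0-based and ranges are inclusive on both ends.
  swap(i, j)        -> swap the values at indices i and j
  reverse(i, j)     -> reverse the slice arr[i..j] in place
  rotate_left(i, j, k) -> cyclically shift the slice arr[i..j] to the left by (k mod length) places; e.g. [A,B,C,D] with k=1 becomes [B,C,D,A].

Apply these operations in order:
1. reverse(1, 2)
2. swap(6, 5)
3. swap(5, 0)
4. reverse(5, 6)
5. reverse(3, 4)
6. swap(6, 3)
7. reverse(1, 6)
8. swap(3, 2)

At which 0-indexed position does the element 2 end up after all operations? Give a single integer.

After 1 (reverse(1, 2)): [1, 5, 3, 4, 0, 2, 6]
After 2 (swap(6, 5)): [1, 5, 3, 4, 0, 6, 2]
After 3 (swap(5, 0)): [6, 5, 3, 4, 0, 1, 2]
After 4 (reverse(5, 6)): [6, 5, 3, 4, 0, 2, 1]
After 5 (reverse(3, 4)): [6, 5, 3, 0, 4, 2, 1]
After 6 (swap(6, 3)): [6, 5, 3, 1, 4, 2, 0]
After 7 (reverse(1, 6)): [6, 0, 2, 4, 1, 3, 5]
After 8 (swap(3, 2)): [6, 0, 4, 2, 1, 3, 5]

Answer: 3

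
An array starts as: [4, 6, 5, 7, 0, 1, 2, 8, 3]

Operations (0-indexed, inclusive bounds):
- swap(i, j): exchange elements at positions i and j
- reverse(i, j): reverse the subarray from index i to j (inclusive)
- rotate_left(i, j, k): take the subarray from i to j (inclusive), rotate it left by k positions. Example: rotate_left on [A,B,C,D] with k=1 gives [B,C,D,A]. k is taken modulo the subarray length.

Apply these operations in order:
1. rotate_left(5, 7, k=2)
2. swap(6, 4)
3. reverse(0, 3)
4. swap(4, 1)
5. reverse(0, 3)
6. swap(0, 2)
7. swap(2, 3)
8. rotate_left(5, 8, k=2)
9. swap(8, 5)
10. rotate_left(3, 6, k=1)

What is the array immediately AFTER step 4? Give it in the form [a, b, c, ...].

Answer: [7, 1, 6, 4, 5, 8, 0, 2, 3]

Derivation:
After 1 (rotate_left(5, 7, k=2)): [4, 6, 5, 7, 0, 8, 1, 2, 3]
After 2 (swap(6, 4)): [4, 6, 5, 7, 1, 8, 0, 2, 3]
After 3 (reverse(0, 3)): [7, 5, 6, 4, 1, 8, 0, 2, 3]
After 4 (swap(4, 1)): [7, 1, 6, 4, 5, 8, 0, 2, 3]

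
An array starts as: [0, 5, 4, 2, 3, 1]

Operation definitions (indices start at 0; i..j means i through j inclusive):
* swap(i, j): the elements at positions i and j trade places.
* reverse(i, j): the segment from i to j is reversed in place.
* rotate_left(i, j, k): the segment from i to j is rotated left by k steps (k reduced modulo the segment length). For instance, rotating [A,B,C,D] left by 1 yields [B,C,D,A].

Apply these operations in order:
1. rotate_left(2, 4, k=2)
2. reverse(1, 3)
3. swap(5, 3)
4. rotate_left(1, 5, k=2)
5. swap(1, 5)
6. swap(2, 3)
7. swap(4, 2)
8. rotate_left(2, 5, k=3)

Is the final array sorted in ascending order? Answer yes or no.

Answer: no

Derivation:
After 1 (rotate_left(2, 4, k=2)): [0, 5, 3, 4, 2, 1]
After 2 (reverse(1, 3)): [0, 4, 3, 5, 2, 1]
After 3 (swap(5, 3)): [0, 4, 3, 1, 2, 5]
After 4 (rotate_left(1, 5, k=2)): [0, 1, 2, 5, 4, 3]
After 5 (swap(1, 5)): [0, 3, 2, 5, 4, 1]
After 6 (swap(2, 3)): [0, 3, 5, 2, 4, 1]
After 7 (swap(4, 2)): [0, 3, 4, 2, 5, 1]
After 8 (rotate_left(2, 5, k=3)): [0, 3, 1, 4, 2, 5]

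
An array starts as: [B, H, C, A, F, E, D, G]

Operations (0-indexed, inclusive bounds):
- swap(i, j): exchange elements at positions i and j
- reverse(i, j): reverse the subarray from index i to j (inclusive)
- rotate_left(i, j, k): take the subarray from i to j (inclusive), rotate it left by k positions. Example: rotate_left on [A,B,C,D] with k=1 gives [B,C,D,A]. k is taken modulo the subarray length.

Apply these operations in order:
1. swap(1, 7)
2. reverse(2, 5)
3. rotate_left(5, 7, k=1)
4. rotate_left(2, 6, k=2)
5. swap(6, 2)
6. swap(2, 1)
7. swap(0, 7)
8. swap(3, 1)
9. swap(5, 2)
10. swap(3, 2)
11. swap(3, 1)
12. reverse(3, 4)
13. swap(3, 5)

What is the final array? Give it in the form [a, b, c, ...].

Answer: [C, E, F, G, D, H, A, B]

Derivation:
After 1 (swap(1, 7)): [B, G, C, A, F, E, D, H]
After 2 (reverse(2, 5)): [B, G, E, F, A, C, D, H]
After 3 (rotate_left(5, 7, k=1)): [B, G, E, F, A, D, H, C]
After 4 (rotate_left(2, 6, k=2)): [B, G, A, D, H, E, F, C]
After 5 (swap(6, 2)): [B, G, F, D, H, E, A, C]
After 6 (swap(2, 1)): [B, F, G, D, H, E, A, C]
After 7 (swap(0, 7)): [C, F, G, D, H, E, A, B]
After 8 (swap(3, 1)): [C, D, G, F, H, E, A, B]
After 9 (swap(5, 2)): [C, D, E, F, H, G, A, B]
After 10 (swap(3, 2)): [C, D, F, E, H, G, A, B]
After 11 (swap(3, 1)): [C, E, F, D, H, G, A, B]
After 12 (reverse(3, 4)): [C, E, F, H, D, G, A, B]
After 13 (swap(3, 5)): [C, E, F, G, D, H, A, B]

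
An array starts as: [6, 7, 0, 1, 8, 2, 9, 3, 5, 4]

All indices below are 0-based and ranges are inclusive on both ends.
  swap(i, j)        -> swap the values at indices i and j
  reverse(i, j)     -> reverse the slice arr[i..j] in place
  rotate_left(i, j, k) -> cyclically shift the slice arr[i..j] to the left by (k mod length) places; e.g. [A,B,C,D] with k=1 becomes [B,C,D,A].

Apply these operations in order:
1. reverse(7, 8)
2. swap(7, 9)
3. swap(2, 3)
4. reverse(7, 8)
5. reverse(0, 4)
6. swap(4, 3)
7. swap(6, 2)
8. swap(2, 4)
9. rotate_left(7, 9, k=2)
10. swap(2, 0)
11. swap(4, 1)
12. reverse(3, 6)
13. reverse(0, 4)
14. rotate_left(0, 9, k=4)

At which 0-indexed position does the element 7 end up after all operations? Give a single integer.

After 1 (reverse(7, 8)): [6, 7, 0, 1, 8, 2, 9, 5, 3, 4]
After 2 (swap(7, 9)): [6, 7, 0, 1, 8, 2, 9, 4, 3, 5]
After 3 (swap(2, 3)): [6, 7, 1, 0, 8, 2, 9, 4, 3, 5]
After 4 (reverse(7, 8)): [6, 7, 1, 0, 8, 2, 9, 3, 4, 5]
After 5 (reverse(0, 4)): [8, 0, 1, 7, 6, 2, 9, 3, 4, 5]
After 6 (swap(4, 3)): [8, 0, 1, 6, 7, 2, 9, 3, 4, 5]
After 7 (swap(6, 2)): [8, 0, 9, 6, 7, 2, 1, 3, 4, 5]
After 8 (swap(2, 4)): [8, 0, 7, 6, 9, 2, 1, 3, 4, 5]
After 9 (rotate_left(7, 9, k=2)): [8, 0, 7, 6, 9, 2, 1, 5, 3, 4]
After 10 (swap(2, 0)): [7, 0, 8, 6, 9, 2, 1, 5, 3, 4]
After 11 (swap(4, 1)): [7, 9, 8, 6, 0, 2, 1, 5, 3, 4]
After 12 (reverse(3, 6)): [7, 9, 8, 1, 2, 0, 6, 5, 3, 4]
After 13 (reverse(0, 4)): [2, 1, 8, 9, 7, 0, 6, 5, 3, 4]
After 14 (rotate_left(0, 9, k=4)): [7, 0, 6, 5, 3, 4, 2, 1, 8, 9]

Answer: 0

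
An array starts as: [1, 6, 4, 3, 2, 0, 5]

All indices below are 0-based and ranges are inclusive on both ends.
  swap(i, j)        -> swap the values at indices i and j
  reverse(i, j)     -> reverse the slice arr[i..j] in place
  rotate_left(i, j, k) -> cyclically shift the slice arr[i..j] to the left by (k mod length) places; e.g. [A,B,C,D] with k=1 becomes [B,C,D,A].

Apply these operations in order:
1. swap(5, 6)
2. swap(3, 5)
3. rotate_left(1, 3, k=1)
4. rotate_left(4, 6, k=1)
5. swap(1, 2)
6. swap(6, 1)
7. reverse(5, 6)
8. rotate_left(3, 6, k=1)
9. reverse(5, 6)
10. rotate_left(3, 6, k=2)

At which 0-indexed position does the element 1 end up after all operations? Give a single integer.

After 1 (swap(5, 6)): [1, 6, 4, 3, 2, 5, 0]
After 2 (swap(3, 5)): [1, 6, 4, 5, 2, 3, 0]
After 3 (rotate_left(1, 3, k=1)): [1, 4, 5, 6, 2, 3, 0]
After 4 (rotate_left(4, 6, k=1)): [1, 4, 5, 6, 3, 0, 2]
After 5 (swap(1, 2)): [1, 5, 4, 6, 3, 0, 2]
After 6 (swap(6, 1)): [1, 2, 4, 6, 3, 0, 5]
After 7 (reverse(5, 6)): [1, 2, 4, 6, 3, 5, 0]
After 8 (rotate_left(3, 6, k=1)): [1, 2, 4, 3, 5, 0, 6]
After 9 (reverse(5, 6)): [1, 2, 4, 3, 5, 6, 0]
After 10 (rotate_left(3, 6, k=2)): [1, 2, 4, 6, 0, 3, 5]

Answer: 0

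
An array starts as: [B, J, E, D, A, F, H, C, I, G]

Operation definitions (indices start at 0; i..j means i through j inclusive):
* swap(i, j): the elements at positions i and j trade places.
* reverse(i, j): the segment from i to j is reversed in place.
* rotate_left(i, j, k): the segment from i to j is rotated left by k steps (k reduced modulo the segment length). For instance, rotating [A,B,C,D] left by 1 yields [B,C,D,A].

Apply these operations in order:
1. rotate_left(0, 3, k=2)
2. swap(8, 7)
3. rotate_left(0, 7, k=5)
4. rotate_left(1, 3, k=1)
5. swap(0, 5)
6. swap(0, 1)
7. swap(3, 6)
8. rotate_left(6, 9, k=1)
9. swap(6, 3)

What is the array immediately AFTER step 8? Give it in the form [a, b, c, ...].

After 1 (rotate_left(0, 3, k=2)): [E, D, B, J, A, F, H, C, I, G]
After 2 (swap(8, 7)): [E, D, B, J, A, F, H, I, C, G]
After 3 (rotate_left(0, 7, k=5)): [F, H, I, E, D, B, J, A, C, G]
After 4 (rotate_left(1, 3, k=1)): [F, I, E, H, D, B, J, A, C, G]
After 5 (swap(0, 5)): [B, I, E, H, D, F, J, A, C, G]
After 6 (swap(0, 1)): [I, B, E, H, D, F, J, A, C, G]
After 7 (swap(3, 6)): [I, B, E, J, D, F, H, A, C, G]
After 8 (rotate_left(6, 9, k=1)): [I, B, E, J, D, F, A, C, G, H]

Answer: [I, B, E, J, D, F, A, C, G, H]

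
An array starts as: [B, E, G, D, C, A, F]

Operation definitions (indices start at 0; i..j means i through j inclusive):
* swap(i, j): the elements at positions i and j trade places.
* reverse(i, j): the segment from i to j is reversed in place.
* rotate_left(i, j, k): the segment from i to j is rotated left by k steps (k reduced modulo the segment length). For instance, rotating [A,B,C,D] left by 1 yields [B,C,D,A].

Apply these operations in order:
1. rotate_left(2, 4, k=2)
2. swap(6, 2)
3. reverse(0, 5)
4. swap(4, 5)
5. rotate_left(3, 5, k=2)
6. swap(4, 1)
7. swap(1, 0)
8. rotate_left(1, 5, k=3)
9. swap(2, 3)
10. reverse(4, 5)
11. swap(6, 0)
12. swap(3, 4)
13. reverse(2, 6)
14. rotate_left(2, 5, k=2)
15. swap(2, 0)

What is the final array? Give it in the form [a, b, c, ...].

Answer: [B, D, C, E, F, G, A]

Derivation:
After 1 (rotate_left(2, 4, k=2)): [B, E, C, G, D, A, F]
After 2 (swap(6, 2)): [B, E, F, G, D, A, C]
After 3 (reverse(0, 5)): [A, D, G, F, E, B, C]
After 4 (swap(4, 5)): [A, D, G, F, B, E, C]
After 5 (rotate_left(3, 5, k=2)): [A, D, G, E, F, B, C]
After 6 (swap(4, 1)): [A, F, G, E, D, B, C]
After 7 (swap(1, 0)): [F, A, G, E, D, B, C]
After 8 (rotate_left(1, 5, k=3)): [F, D, B, A, G, E, C]
After 9 (swap(2, 3)): [F, D, A, B, G, E, C]
After 10 (reverse(4, 5)): [F, D, A, B, E, G, C]
After 11 (swap(6, 0)): [C, D, A, B, E, G, F]
After 12 (swap(3, 4)): [C, D, A, E, B, G, F]
After 13 (reverse(2, 6)): [C, D, F, G, B, E, A]
After 14 (rotate_left(2, 5, k=2)): [C, D, B, E, F, G, A]
After 15 (swap(2, 0)): [B, D, C, E, F, G, A]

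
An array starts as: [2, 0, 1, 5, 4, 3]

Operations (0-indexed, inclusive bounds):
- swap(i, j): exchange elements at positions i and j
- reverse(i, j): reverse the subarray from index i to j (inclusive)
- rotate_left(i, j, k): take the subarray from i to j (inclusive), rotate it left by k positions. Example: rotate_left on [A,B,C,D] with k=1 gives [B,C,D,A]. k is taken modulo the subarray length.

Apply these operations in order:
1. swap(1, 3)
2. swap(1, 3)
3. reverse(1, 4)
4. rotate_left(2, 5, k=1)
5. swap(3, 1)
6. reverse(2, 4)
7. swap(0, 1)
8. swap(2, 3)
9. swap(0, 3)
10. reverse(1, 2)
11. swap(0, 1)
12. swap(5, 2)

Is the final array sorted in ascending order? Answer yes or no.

Answer: no

Derivation:
After 1 (swap(1, 3)): [2, 5, 1, 0, 4, 3]
After 2 (swap(1, 3)): [2, 0, 1, 5, 4, 3]
After 3 (reverse(1, 4)): [2, 4, 5, 1, 0, 3]
After 4 (rotate_left(2, 5, k=1)): [2, 4, 1, 0, 3, 5]
After 5 (swap(3, 1)): [2, 0, 1, 4, 3, 5]
After 6 (reverse(2, 4)): [2, 0, 3, 4, 1, 5]
After 7 (swap(0, 1)): [0, 2, 3, 4, 1, 5]
After 8 (swap(2, 3)): [0, 2, 4, 3, 1, 5]
After 9 (swap(0, 3)): [3, 2, 4, 0, 1, 5]
After 10 (reverse(1, 2)): [3, 4, 2, 0, 1, 5]
After 11 (swap(0, 1)): [4, 3, 2, 0, 1, 5]
After 12 (swap(5, 2)): [4, 3, 5, 0, 1, 2]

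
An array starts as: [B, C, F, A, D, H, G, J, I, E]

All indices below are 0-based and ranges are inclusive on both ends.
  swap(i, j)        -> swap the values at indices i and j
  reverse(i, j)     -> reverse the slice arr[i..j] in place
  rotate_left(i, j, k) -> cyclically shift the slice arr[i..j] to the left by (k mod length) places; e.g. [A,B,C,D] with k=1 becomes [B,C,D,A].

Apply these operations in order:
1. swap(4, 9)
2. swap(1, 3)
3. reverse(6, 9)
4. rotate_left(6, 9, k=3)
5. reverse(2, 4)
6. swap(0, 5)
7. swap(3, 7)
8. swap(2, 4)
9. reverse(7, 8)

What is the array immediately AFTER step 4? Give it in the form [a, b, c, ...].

Answer: [B, A, F, C, E, H, G, D, I, J]

Derivation:
After 1 (swap(4, 9)): [B, C, F, A, E, H, G, J, I, D]
After 2 (swap(1, 3)): [B, A, F, C, E, H, G, J, I, D]
After 3 (reverse(6, 9)): [B, A, F, C, E, H, D, I, J, G]
After 4 (rotate_left(6, 9, k=3)): [B, A, F, C, E, H, G, D, I, J]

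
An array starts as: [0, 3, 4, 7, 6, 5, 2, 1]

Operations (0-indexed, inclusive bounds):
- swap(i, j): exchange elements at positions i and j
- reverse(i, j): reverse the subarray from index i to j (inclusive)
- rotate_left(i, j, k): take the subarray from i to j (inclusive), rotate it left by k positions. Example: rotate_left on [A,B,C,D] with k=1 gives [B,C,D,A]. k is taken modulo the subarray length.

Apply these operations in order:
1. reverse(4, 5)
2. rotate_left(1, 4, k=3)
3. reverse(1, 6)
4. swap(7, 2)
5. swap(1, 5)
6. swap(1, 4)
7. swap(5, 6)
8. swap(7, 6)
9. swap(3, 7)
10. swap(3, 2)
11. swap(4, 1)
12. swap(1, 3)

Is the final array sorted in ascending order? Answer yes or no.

Answer: yes

Derivation:
After 1 (reverse(4, 5)): [0, 3, 4, 7, 5, 6, 2, 1]
After 2 (rotate_left(1, 4, k=3)): [0, 5, 3, 4, 7, 6, 2, 1]
After 3 (reverse(1, 6)): [0, 2, 6, 7, 4, 3, 5, 1]
After 4 (swap(7, 2)): [0, 2, 1, 7, 4, 3, 5, 6]
After 5 (swap(1, 5)): [0, 3, 1, 7, 4, 2, 5, 6]
After 6 (swap(1, 4)): [0, 4, 1, 7, 3, 2, 5, 6]
After 7 (swap(5, 6)): [0, 4, 1, 7, 3, 5, 2, 6]
After 8 (swap(7, 6)): [0, 4, 1, 7, 3, 5, 6, 2]
After 9 (swap(3, 7)): [0, 4, 1, 2, 3, 5, 6, 7]
After 10 (swap(3, 2)): [0, 4, 2, 1, 3, 5, 6, 7]
After 11 (swap(4, 1)): [0, 3, 2, 1, 4, 5, 6, 7]
After 12 (swap(1, 3)): [0, 1, 2, 3, 4, 5, 6, 7]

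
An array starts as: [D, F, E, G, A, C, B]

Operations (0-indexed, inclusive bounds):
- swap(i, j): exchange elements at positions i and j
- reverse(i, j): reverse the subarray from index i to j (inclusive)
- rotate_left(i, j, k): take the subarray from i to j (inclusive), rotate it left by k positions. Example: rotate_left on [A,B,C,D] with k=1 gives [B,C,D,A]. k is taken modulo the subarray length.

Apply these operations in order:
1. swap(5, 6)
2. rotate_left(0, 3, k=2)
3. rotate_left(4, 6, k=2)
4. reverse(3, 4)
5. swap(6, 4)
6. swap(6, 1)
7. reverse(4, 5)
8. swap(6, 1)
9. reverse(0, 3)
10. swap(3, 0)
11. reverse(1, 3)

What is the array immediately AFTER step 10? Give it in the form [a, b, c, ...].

Answer: [E, D, G, C, A, B, F]

Derivation:
After 1 (swap(5, 6)): [D, F, E, G, A, B, C]
After 2 (rotate_left(0, 3, k=2)): [E, G, D, F, A, B, C]
After 3 (rotate_left(4, 6, k=2)): [E, G, D, F, C, A, B]
After 4 (reverse(3, 4)): [E, G, D, C, F, A, B]
After 5 (swap(6, 4)): [E, G, D, C, B, A, F]
After 6 (swap(6, 1)): [E, F, D, C, B, A, G]
After 7 (reverse(4, 5)): [E, F, D, C, A, B, G]
After 8 (swap(6, 1)): [E, G, D, C, A, B, F]
After 9 (reverse(0, 3)): [C, D, G, E, A, B, F]
After 10 (swap(3, 0)): [E, D, G, C, A, B, F]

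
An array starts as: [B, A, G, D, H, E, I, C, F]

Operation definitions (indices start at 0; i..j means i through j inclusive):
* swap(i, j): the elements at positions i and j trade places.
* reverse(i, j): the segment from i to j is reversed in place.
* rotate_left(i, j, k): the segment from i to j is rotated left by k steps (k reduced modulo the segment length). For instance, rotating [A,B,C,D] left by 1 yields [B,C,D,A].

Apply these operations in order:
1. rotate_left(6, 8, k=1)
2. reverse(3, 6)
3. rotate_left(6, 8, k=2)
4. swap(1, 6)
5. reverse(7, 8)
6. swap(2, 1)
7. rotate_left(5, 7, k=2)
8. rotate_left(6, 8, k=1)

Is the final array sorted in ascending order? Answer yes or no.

Answer: no

Derivation:
After 1 (rotate_left(6, 8, k=1)): [B, A, G, D, H, E, C, F, I]
After 2 (reverse(3, 6)): [B, A, G, C, E, H, D, F, I]
After 3 (rotate_left(6, 8, k=2)): [B, A, G, C, E, H, I, D, F]
After 4 (swap(1, 6)): [B, I, G, C, E, H, A, D, F]
After 5 (reverse(7, 8)): [B, I, G, C, E, H, A, F, D]
After 6 (swap(2, 1)): [B, G, I, C, E, H, A, F, D]
After 7 (rotate_left(5, 7, k=2)): [B, G, I, C, E, F, H, A, D]
After 8 (rotate_left(6, 8, k=1)): [B, G, I, C, E, F, A, D, H]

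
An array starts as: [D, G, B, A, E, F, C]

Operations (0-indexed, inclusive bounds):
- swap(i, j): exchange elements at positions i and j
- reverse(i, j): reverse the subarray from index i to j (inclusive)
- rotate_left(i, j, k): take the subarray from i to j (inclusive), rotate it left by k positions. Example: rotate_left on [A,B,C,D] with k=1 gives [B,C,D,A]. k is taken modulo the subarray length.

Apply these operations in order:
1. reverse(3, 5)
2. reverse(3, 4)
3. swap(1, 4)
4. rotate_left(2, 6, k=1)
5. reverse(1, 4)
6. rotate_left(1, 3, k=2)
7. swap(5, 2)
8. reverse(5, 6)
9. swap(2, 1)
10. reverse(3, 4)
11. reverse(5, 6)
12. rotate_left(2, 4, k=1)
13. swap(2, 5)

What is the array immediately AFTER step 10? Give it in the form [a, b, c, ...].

After 1 (reverse(3, 5)): [D, G, B, F, E, A, C]
After 2 (reverse(3, 4)): [D, G, B, E, F, A, C]
After 3 (swap(1, 4)): [D, F, B, E, G, A, C]
After 4 (rotate_left(2, 6, k=1)): [D, F, E, G, A, C, B]
After 5 (reverse(1, 4)): [D, A, G, E, F, C, B]
After 6 (rotate_left(1, 3, k=2)): [D, E, A, G, F, C, B]
After 7 (swap(5, 2)): [D, E, C, G, F, A, B]
After 8 (reverse(5, 6)): [D, E, C, G, F, B, A]
After 9 (swap(2, 1)): [D, C, E, G, F, B, A]
After 10 (reverse(3, 4)): [D, C, E, F, G, B, A]

Answer: [D, C, E, F, G, B, A]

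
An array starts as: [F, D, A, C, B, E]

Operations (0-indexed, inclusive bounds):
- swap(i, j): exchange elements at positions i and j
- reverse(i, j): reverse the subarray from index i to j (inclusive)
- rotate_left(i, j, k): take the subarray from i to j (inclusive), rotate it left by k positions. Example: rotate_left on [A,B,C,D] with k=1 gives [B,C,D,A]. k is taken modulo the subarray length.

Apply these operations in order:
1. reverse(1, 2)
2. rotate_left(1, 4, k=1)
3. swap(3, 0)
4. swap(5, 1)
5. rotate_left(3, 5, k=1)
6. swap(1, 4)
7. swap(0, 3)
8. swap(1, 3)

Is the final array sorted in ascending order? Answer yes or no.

Answer: yes

Derivation:
After 1 (reverse(1, 2)): [F, A, D, C, B, E]
After 2 (rotate_left(1, 4, k=1)): [F, D, C, B, A, E]
After 3 (swap(3, 0)): [B, D, C, F, A, E]
After 4 (swap(5, 1)): [B, E, C, F, A, D]
After 5 (rotate_left(3, 5, k=1)): [B, E, C, A, D, F]
After 6 (swap(1, 4)): [B, D, C, A, E, F]
After 7 (swap(0, 3)): [A, D, C, B, E, F]
After 8 (swap(1, 3)): [A, B, C, D, E, F]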